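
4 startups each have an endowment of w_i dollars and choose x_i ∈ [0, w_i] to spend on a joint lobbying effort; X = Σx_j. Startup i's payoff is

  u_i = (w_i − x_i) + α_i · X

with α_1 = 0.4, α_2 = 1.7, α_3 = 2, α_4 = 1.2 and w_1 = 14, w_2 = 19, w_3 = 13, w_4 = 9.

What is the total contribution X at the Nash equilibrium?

41

∂u_i/∂x_i = α_i − 1, so startup i contributes w_i if α_i > 1, else 0.
α_i > 1 for i ∈ {2, 3, 4}; NE contributions (0, 19, 13, 9), X = 41.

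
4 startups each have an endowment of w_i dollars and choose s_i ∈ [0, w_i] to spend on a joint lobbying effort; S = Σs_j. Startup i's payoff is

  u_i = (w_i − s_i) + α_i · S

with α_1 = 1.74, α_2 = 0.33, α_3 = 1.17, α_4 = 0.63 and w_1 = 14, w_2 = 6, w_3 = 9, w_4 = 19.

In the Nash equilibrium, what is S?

23

∂u_i/∂s_i = α_i − 1, so startup i contributes w_i if α_i > 1, else 0.
α_i > 1 for i ∈ {1, 3}; NE contributions (14, 0, 9, 0), S = 23.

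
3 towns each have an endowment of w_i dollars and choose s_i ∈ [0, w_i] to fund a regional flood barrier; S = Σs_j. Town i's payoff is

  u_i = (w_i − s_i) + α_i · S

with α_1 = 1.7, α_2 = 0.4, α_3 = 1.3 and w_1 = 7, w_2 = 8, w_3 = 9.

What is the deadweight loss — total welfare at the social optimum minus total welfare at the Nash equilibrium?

∂u_i/∂s_i = α_i − 1, so town i contributes w_i if α_i > 1, else 0.
α_i > 1 for i ∈ {1, 3}; NE contributions (7, 0, 9), S = 16.
W^NE = Σw_i − S^NE + (Σα_i)·S^NE = 24 + 2.4·16 = 62.4.
Planner: ∂(Σu_j)/∂s_i = Σα_j − 1 = 2.4 > 0, so everyone contributes w_i; S^SO = 24, W^SO = 24 + 2.4·24 = 81.6.
Deadweight loss = 19.2.

19.2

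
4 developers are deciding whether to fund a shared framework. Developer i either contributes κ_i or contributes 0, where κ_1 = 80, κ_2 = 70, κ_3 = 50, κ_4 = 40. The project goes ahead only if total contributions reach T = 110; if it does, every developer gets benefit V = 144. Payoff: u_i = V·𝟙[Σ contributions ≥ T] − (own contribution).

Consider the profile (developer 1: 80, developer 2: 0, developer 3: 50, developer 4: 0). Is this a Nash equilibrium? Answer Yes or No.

Yes

Total = 130 ≥ 110: provided.
Developer 1 (pledges 80, payoff 64): dropping to 0 → total 50, payoff 0. No gain.
Developer 2 (pledges 0, payoff 144): pledging 70 → total 200, payoff 74. No gain.
Developer 3 (pledges 50, payoff 94): dropping to 0 → total 80, payoff 0. No gain.
Developer 4 (pledges 0, payoff 144): pledging 40 → total 170, payoff 104. No gain.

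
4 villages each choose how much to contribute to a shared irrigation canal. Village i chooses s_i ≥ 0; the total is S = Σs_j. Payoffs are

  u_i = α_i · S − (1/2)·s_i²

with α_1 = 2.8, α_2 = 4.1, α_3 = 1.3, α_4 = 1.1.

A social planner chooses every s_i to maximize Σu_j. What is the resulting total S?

Planner FOC: ∂(Σu_j)/∂s_i = (Σα_j) − s_i = 0, so s_i^SO = Σα_j = 9.3 for every i; S^SO = 37.2.

37.2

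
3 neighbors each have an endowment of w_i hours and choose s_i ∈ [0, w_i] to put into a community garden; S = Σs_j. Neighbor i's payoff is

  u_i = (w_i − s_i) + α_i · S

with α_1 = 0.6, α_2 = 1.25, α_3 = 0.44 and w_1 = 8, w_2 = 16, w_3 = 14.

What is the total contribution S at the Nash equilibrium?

16

∂u_i/∂s_i = α_i − 1, so neighbor i contributes w_i if α_i > 1, else 0.
α_i > 1 for i ∈ {2}; NE contributions (0, 16, 0), S = 16.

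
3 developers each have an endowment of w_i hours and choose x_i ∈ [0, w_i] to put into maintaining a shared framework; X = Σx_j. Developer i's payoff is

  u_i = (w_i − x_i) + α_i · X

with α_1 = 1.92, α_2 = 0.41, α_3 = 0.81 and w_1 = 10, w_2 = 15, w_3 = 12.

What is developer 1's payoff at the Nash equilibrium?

∂u_i/∂x_i = α_i − 1, so developer i contributes w_i if α_i > 1, else 0.
α_i > 1 for i ∈ {1}; NE contributions (10, 0, 0), X = 10.
u_1 = (10 − 10) + 1.92·10 = 19.2.

19.2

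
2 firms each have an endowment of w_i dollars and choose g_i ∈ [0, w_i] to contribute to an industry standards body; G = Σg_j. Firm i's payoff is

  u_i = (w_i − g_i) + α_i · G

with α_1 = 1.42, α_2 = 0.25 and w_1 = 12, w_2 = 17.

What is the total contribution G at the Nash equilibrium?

∂u_i/∂g_i = α_i − 1, so firm i contributes w_i if α_i > 1, else 0.
α_i > 1 for i ∈ {1}; NE contributions (12, 0), G = 12.

12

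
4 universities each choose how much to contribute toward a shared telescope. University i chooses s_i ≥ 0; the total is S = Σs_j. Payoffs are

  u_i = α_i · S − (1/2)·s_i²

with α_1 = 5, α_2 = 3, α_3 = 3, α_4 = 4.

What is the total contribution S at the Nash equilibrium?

University i's FOC: ∂u_i/∂s_i = α_i − s_i = 0, so s_i* = α_i.
NE contributions = (5, 3, 3, 4); S = 15.

15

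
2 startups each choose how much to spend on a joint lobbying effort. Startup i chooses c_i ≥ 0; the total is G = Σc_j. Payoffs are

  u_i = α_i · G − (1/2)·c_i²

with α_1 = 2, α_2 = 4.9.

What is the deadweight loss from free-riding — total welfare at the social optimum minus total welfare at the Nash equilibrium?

14.005

Startup i's FOC: ∂u_i/∂c_i = α_i − c_i = 0, so c_i* = α_i.
NE contributions = (2, 4.9); G = 6.9.
W^NE = (Σα)·G − ½Σα_i² = 6.9² − ½·28.01 = 33.605.
Planner sets c_i = Σα_j = 6.9 for every i, so G^SO = 2·6.9 = 13.8.
W^SO = (Σα)·G^SO − ½·2·(Σα)² = (2/2)·6.9² = 47.61.
Deadweight loss = W^SO − W^NE = 14.005.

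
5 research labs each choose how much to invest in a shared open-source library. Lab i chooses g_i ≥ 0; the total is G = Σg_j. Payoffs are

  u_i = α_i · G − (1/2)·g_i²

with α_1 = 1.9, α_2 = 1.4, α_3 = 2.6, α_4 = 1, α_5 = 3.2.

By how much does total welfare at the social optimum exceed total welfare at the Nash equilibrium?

164.8

Lab i's FOC: ∂u_i/∂g_i = α_i − g_i = 0, so g_i* = α_i.
NE contributions = (1.9, 1.4, 2.6, 1, 3.2); G = 10.1.
W^NE = (Σα)·G − ½Σα_i² = 10.1² − ½·23.57 = 90.225.
Planner sets g_i = Σα_j = 10.1 for every i, so G^SO = 5·10.1 = 50.5.
W^SO = (Σα)·G^SO − ½·5·(Σα)² = (5/2)·10.1² = 255.025.
Deadweight loss = W^SO − W^NE = 164.8.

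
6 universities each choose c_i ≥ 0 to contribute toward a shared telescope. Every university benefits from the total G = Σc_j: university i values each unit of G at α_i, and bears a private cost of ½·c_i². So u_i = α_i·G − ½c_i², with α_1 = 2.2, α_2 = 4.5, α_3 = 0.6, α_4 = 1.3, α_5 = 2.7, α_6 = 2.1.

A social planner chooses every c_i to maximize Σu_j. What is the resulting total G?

Planner FOC: ∂(Σu_j)/∂c_i = (Σα_j) − c_i = 0, so c_i^SO = Σα_j = 13.4 for every i; G^SO = 80.4.

80.4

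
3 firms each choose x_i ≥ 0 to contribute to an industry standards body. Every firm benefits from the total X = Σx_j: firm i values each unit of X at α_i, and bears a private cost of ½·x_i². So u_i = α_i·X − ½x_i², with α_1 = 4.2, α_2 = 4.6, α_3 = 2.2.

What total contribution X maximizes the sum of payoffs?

33

Planner FOC: ∂(Σu_j)/∂x_i = (Σα_j) − x_i = 0, so x_i^SO = Σα_j = 11 for every i; X^SO = 33.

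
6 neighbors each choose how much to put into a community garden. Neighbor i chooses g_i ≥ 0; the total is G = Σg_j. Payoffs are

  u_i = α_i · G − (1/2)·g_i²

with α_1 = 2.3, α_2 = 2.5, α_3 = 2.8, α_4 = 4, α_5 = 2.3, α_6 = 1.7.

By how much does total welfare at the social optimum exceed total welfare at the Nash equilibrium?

508.5

Neighbor i's FOC: ∂u_i/∂g_i = α_i − g_i = 0, so g_i* = α_i.
NE contributions = (2.3, 2.5, 2.8, 4, 2.3, 1.7); G = 15.6.
W^NE = (Σα)·G − ½Σα_i² = 15.6² − ½·43.56 = 221.58.
Planner sets g_i = Σα_j = 15.6 for every i, so G^SO = 6·15.6 = 93.6.
W^SO = (Σα)·G^SO − ½·6·(Σα)² = (6/2)·15.6² = 730.08.
Deadweight loss = W^SO − W^NE = 508.5.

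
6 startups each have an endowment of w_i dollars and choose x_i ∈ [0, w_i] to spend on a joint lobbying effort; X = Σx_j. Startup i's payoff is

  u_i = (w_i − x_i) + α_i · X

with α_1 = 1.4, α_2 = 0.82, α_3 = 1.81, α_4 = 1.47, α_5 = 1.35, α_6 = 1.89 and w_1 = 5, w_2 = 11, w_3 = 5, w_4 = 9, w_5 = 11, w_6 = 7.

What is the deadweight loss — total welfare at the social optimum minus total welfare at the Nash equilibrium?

85.14

∂u_i/∂x_i = α_i − 1, so startup i contributes w_i if α_i > 1, else 0.
α_i > 1 for i ∈ {1, 3, 4, 5, 6}; NE contributions (5, 0, 5, 9, 11, 7), X = 37.
W^NE = Σw_i − X^NE + (Σα_i)·X^NE = 48 + 7.74·37 = 334.38.
Planner: ∂(Σu_j)/∂x_i = Σα_j − 1 = 7.74 > 0, so everyone contributes w_i; X^SO = 48, W^SO = 48 + 7.74·48 = 419.52.
Deadweight loss = 85.14.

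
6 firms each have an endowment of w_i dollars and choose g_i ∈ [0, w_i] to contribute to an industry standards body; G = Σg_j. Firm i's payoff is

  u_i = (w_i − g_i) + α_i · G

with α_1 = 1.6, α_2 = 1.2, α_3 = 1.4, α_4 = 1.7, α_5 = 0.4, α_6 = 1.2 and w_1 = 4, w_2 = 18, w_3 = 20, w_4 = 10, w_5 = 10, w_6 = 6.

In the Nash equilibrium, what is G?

58

∂u_i/∂g_i = α_i − 1, so firm i contributes w_i if α_i > 1, else 0.
α_i > 1 for i ∈ {1, 2, 3, 4, 6}; NE contributions (4, 18, 20, 10, 0, 6), G = 58.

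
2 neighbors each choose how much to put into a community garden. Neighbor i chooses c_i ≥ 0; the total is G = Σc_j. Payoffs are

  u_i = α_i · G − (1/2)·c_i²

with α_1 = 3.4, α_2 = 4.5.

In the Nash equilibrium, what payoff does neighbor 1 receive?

21.08

Neighbor i's FOC: ∂u_i/∂c_i = α_i − c_i = 0, so c_i* = α_i.
NE contributions = (3.4, 4.5); G = 7.9.
u_1 = α_1·G − ½·(c_1)² = 3.4·7.9 − ½·3.4² = 21.08.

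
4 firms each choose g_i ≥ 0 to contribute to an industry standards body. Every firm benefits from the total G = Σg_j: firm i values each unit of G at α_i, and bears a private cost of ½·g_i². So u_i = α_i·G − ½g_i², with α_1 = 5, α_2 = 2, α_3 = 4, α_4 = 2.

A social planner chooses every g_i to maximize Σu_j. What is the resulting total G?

Planner FOC: ∂(Σu_j)/∂g_i = (Σα_j) − g_i = 0, so g_i^SO = Σα_j = 13 for every i; G^SO = 52.

52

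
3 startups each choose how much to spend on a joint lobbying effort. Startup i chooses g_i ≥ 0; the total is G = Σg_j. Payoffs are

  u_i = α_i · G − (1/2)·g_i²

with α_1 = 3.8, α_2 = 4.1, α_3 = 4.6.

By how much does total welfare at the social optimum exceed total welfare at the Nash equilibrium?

Startup i's FOC: ∂u_i/∂g_i = α_i − g_i = 0, so g_i* = α_i.
NE contributions = (3.8, 4.1, 4.6); G = 12.5.
W^NE = (Σα)·G − ½Σα_i² = 12.5² − ½·52.41 = 130.045.
Planner sets g_i = Σα_j = 12.5 for every i, so G^SO = 3·12.5 = 37.5.
W^SO = (Σα)·G^SO − ½·3·(Σα)² = (3/2)·12.5² = 234.375.
Deadweight loss = W^SO − W^NE = 104.33.

104.33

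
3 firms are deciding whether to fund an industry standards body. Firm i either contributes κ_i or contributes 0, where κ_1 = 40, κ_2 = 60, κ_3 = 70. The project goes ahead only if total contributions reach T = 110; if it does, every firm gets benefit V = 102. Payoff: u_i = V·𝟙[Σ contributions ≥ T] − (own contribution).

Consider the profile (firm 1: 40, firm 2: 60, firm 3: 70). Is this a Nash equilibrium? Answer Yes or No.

Total = 170 ≥ 110: provided.
Firm 1 (pledges 40, payoff 62): dropping to 0 → total 130, payoff 102. Profitable deviation.

No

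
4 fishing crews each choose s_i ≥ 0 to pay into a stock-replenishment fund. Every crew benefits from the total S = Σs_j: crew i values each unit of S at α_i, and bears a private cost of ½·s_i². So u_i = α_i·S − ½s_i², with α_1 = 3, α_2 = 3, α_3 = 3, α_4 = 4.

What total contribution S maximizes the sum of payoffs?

Planner FOC: ∂(Σu_j)/∂s_i = (Σα_j) − s_i = 0, so s_i^SO = Σα_j = 13 for every i; S^SO = 52.

52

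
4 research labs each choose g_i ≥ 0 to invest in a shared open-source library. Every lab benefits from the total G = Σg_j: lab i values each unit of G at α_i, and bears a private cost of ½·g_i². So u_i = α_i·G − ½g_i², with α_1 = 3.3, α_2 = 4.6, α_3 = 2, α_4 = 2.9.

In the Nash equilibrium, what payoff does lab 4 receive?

32.915

Lab i's FOC: ∂u_i/∂g_i = α_i − g_i = 0, so g_i* = α_i.
NE contributions = (3.3, 4.6, 2, 2.9); G = 12.8.
u_4 = α_4·G − ½·(g_4)² = 2.9·12.8 − ½·2.9² = 32.915.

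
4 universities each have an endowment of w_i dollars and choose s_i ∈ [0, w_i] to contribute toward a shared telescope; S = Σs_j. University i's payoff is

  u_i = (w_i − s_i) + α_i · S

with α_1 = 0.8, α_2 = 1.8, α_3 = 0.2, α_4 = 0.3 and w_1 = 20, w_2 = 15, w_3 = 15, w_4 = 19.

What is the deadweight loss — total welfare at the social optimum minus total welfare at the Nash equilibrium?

∂u_i/∂s_i = α_i − 1, so university i contributes w_i if α_i > 1, else 0.
α_i > 1 for i ∈ {2}; NE contributions (0, 15, 0, 0), S = 15.
W^NE = Σw_i − S^NE + (Σα_i)·S^NE = 69 + 2.1·15 = 100.5.
Planner: ∂(Σu_j)/∂s_i = Σα_j − 1 = 2.1 > 0, so everyone contributes w_i; S^SO = 69, W^SO = 69 + 2.1·69 = 213.9.
Deadweight loss = 113.4.

113.4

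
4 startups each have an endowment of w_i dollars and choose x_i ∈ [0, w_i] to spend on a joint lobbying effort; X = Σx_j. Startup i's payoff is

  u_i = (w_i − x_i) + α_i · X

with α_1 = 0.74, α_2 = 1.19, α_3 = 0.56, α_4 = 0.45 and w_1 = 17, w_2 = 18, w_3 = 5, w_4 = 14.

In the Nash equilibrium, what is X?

∂u_i/∂x_i = α_i − 1, so startup i contributes w_i if α_i > 1, else 0.
α_i > 1 for i ∈ {2}; NE contributions (0, 18, 0, 0), X = 18.

18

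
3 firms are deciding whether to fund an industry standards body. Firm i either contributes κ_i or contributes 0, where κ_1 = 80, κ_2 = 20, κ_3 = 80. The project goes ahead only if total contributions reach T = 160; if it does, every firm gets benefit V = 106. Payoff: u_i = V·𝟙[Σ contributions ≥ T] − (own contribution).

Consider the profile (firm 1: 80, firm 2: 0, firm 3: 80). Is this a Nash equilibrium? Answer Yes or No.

Yes

Total = 160 ≥ 160: provided.
Firm 1 (pledges 80, payoff 26): dropping to 0 → total 80, payoff 0. No gain.
Firm 2 (pledges 0, payoff 106): pledging 20 → total 180, payoff 86. No gain.
Firm 3 (pledges 80, payoff 26): dropping to 0 → total 80, payoff 0. No gain.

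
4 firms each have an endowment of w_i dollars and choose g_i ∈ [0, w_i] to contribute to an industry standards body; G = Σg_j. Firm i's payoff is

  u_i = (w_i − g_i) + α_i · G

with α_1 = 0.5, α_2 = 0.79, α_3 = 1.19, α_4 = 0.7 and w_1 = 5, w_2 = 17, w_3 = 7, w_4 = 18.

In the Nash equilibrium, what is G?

∂u_i/∂g_i = α_i − 1, so firm i contributes w_i if α_i > 1, else 0.
α_i > 1 for i ∈ {3}; NE contributions (0, 0, 7, 0), G = 7.

7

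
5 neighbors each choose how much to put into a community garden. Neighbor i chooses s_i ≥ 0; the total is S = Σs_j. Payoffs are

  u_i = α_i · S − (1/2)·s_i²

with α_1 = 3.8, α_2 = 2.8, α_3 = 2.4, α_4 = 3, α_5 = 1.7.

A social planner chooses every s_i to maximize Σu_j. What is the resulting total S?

68.5

Planner FOC: ∂(Σu_j)/∂s_i = (Σα_j) − s_i = 0, so s_i^SO = Σα_j = 13.7 for every i; S^SO = 68.5.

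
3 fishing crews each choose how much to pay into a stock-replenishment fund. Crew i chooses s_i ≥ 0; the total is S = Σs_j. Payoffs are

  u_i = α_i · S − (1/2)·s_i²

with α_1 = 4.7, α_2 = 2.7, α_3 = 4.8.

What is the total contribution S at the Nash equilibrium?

12.2

Crew i's FOC: ∂u_i/∂s_i = α_i − s_i = 0, so s_i* = α_i.
NE contributions = (4.7, 2.7, 4.8); S = 12.2.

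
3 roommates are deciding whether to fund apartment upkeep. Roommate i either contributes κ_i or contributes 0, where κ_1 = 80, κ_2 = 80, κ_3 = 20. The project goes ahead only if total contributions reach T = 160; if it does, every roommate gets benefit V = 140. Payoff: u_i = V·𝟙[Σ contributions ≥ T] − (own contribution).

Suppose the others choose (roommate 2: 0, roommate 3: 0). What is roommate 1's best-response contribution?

Others' total = 0. Even contributing 80 gives 80 < 160: no benefit either way.
Best response: 0.

0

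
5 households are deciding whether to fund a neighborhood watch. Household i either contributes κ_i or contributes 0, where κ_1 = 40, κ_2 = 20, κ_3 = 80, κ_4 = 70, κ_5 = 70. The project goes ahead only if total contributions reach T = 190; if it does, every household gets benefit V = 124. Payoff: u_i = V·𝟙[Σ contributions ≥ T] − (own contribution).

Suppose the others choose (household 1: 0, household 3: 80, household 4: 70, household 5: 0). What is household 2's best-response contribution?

0

Others' total = 150. Even contributing 20 gives 170 < 190: no benefit either way.
Best response: 0.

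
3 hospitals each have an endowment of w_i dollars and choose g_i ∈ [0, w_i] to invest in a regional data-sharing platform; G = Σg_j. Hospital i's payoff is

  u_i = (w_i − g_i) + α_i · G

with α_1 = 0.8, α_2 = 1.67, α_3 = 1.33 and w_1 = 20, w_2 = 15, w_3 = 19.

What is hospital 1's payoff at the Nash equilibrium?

∂u_i/∂g_i = α_i − 1, so hospital i contributes w_i if α_i > 1, else 0.
α_i > 1 for i ∈ {2, 3}; NE contributions (0, 15, 19), G = 34.
u_1 = (20 − 0) + 0.8·34 = 47.2.

47.2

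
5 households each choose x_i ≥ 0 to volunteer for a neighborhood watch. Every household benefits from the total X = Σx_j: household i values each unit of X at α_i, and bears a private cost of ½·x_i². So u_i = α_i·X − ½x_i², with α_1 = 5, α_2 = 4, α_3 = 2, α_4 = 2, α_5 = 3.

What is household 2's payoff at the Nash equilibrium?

56

Household i's FOC: ∂u_i/∂x_i = α_i − x_i = 0, so x_i* = α_i.
NE contributions = (5, 4, 2, 2, 3); X = 16.
u_2 = α_2·X − ½·(x_2)² = 4·16 − ½·4² = 56.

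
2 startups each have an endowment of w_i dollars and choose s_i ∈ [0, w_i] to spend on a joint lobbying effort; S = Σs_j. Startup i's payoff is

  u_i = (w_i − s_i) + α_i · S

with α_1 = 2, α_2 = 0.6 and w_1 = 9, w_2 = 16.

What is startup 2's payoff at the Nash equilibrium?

21.4

∂u_i/∂s_i = α_i − 1, so startup i contributes w_i if α_i > 1, else 0.
α_i > 1 for i ∈ {1}; NE contributions (9, 0), S = 9.
u_2 = (16 − 0) + 0.6·9 = 21.4.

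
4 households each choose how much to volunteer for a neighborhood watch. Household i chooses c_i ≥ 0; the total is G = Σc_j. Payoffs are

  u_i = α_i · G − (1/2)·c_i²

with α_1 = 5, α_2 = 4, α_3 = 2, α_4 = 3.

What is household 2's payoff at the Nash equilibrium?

Household i's FOC: ∂u_i/∂c_i = α_i − c_i = 0, so c_i* = α_i.
NE contributions = (5, 4, 2, 3); G = 14.
u_2 = α_2·G − ½·(c_2)² = 4·14 − ½·4² = 48.

48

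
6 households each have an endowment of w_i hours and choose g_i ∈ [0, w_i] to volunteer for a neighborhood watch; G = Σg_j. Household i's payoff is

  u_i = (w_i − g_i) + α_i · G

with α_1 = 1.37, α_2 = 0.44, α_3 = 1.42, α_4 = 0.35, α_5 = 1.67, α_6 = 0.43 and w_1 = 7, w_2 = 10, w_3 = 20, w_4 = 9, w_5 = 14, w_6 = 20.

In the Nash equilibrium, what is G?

∂u_i/∂g_i = α_i − 1, so household i contributes w_i if α_i > 1, else 0.
α_i > 1 for i ∈ {1, 3, 5}; NE contributions (7, 0, 20, 0, 14, 0), G = 41.

41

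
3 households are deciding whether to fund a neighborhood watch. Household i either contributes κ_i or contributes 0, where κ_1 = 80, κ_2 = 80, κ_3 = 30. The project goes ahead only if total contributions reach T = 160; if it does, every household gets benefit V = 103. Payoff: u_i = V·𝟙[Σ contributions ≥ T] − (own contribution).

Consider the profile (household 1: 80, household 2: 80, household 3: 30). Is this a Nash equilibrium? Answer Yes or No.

Total = 190 ≥ 160: provided.
Household 1 (pledges 80, payoff 23): dropping to 0 → total 110, payoff 0. No gain.
Household 2 (pledges 80, payoff 23): dropping to 0 → total 110, payoff 0. No gain.
Household 3 (pledges 30, payoff 73): dropping to 0 → total 160, payoff 103. Profitable deviation.

No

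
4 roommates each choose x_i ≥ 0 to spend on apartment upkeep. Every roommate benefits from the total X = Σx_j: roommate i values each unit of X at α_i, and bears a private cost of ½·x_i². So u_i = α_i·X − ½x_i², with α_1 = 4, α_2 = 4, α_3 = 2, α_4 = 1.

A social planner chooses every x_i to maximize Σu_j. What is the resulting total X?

Planner FOC: ∂(Σu_j)/∂x_i = (Σα_j) − x_i = 0, so x_i^SO = Σα_j = 11 for every i; X^SO = 44.

44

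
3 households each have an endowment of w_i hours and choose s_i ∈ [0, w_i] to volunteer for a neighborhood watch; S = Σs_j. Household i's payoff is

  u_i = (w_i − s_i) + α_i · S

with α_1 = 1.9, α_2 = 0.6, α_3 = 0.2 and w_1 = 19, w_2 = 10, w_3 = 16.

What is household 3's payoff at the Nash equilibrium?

∂u_i/∂s_i = α_i − 1, so household i contributes w_i if α_i > 1, else 0.
α_i > 1 for i ∈ {1}; NE contributions (19, 0, 0), S = 19.
u_3 = (16 − 0) + 0.2·19 = 19.8.

19.8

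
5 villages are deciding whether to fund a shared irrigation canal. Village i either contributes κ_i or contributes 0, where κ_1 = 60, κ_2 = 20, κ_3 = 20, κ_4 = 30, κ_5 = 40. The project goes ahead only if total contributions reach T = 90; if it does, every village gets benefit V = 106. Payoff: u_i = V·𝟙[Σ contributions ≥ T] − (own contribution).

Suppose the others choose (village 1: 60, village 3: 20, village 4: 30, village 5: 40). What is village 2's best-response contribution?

0

Others' total = 150 ≥ 90; contributing adds cost 20 for no extra benefit.
Best response: 0.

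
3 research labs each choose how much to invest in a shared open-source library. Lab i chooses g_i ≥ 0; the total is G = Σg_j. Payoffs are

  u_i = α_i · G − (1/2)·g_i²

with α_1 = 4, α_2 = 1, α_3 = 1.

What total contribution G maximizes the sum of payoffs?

18

Planner FOC: ∂(Σu_j)/∂g_i = (Σα_j) − g_i = 0, so g_i^SO = Σα_j = 6 for every i; G^SO = 18.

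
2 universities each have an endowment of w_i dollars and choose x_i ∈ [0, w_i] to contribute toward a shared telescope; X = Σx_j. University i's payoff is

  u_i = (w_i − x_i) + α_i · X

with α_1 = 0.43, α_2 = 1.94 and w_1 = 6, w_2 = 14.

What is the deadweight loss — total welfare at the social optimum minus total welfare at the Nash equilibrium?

∂u_i/∂x_i = α_i − 1, so university i contributes w_i if α_i > 1, else 0.
α_i > 1 for i ∈ {2}; NE contributions (0, 14), X = 14.
W^NE = Σw_i − X^NE + (Σα_i)·X^NE = 20 + 1.37·14 = 39.18.
Planner: ∂(Σu_j)/∂x_i = Σα_j − 1 = 1.37 > 0, so everyone contributes w_i; X^SO = 20, W^SO = 20 + 1.37·20 = 47.4.
Deadweight loss = 8.22.

8.22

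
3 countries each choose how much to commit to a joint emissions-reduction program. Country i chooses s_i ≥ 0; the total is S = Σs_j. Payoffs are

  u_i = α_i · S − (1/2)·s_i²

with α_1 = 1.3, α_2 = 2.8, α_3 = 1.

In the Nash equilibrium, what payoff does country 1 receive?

5.785

Country i's FOC: ∂u_i/∂s_i = α_i − s_i = 0, so s_i* = α_i.
NE contributions = (1.3, 2.8, 1); S = 5.1.
u_1 = α_1·S − ½·(s_1)² = 1.3·5.1 − ½·1.3² = 5.785.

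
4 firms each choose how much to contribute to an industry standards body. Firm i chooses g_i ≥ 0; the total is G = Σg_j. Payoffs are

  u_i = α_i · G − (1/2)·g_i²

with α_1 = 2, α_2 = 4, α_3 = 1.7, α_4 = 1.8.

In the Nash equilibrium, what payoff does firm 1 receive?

17

Firm i's FOC: ∂u_i/∂g_i = α_i − g_i = 0, so g_i* = α_i.
NE contributions = (2, 4, 1.7, 1.8); G = 9.5.
u_1 = α_1·G − ½·(g_1)² = 2·9.5 − ½·2² = 17.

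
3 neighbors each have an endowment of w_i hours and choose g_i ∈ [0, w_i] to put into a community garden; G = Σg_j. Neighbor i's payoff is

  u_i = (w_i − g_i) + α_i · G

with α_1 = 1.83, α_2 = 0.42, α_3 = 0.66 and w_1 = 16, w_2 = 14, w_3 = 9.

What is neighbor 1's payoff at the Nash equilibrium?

∂u_i/∂g_i = α_i − 1, so neighbor i contributes w_i if α_i > 1, else 0.
α_i > 1 for i ∈ {1}; NE contributions (16, 0, 0), G = 16.
u_1 = (16 − 16) + 1.83·16 = 29.28.

29.28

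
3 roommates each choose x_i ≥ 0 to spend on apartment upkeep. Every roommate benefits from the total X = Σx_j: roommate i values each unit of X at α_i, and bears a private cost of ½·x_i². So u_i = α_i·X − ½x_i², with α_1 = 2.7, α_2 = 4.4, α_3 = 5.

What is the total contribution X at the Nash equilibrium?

12.1

Roommate i's FOC: ∂u_i/∂x_i = α_i − x_i = 0, so x_i* = α_i.
NE contributions = (2.7, 4.4, 5); X = 12.1.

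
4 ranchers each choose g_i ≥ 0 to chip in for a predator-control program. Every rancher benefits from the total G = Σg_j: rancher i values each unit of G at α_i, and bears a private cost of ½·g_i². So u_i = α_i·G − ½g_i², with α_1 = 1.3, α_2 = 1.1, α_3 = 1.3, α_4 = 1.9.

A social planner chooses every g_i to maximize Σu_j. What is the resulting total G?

22.4

Planner FOC: ∂(Σu_j)/∂g_i = (Σα_j) − g_i = 0, so g_i^SO = Σα_j = 5.6 for every i; G^SO = 22.4.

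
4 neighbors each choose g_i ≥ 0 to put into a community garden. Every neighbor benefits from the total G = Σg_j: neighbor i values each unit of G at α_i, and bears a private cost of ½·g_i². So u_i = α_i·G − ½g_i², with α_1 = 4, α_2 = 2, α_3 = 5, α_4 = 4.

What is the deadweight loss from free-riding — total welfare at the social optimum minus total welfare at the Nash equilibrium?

Neighbor i's FOC: ∂u_i/∂g_i = α_i − g_i = 0, so g_i* = α_i.
NE contributions = (4, 2, 5, 4); G = 15.
W^NE = (Σα)·G − ½Σα_i² = 15² − ½·61 = 194.5.
Planner sets g_i = Σα_j = 15 for every i, so G^SO = 4·15 = 60.
W^SO = (Σα)·G^SO − ½·4·(Σα)² = (4/2)·15² = 450.
Deadweight loss = W^SO − W^NE = 255.5.

255.5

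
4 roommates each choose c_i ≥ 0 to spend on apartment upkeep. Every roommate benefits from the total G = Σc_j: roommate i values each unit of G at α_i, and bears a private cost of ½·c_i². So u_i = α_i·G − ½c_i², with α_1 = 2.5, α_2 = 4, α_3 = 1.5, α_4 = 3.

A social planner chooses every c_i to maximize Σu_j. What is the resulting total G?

44

Planner FOC: ∂(Σu_j)/∂c_i = (Σα_j) − c_i = 0, so c_i^SO = Σα_j = 11 for every i; G^SO = 44.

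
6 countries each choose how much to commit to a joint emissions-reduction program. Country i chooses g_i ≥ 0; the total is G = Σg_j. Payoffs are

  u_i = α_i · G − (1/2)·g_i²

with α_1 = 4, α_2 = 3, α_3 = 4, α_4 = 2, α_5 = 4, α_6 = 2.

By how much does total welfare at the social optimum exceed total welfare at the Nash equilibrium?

754.5

Country i's FOC: ∂u_i/∂g_i = α_i − g_i = 0, so g_i* = α_i.
NE contributions = (4, 3, 4, 2, 4, 2); G = 19.
W^NE = (Σα)·G − ½Σα_i² = 19² − ½·65 = 328.5.
Planner sets g_i = Σα_j = 19 for every i, so G^SO = 6·19 = 114.
W^SO = (Σα)·G^SO − ½·6·(Σα)² = (6/2)·19² = 1083.
Deadweight loss = W^SO − W^NE = 754.5.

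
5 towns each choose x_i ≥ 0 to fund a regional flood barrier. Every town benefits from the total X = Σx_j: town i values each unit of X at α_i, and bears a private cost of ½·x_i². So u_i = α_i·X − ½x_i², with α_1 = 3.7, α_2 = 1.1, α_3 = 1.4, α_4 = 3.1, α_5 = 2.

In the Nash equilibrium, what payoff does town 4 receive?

Town i's FOC: ∂u_i/∂x_i = α_i − x_i = 0, so x_i* = α_i.
NE contributions = (3.7, 1.1, 1.4, 3.1, 2); X = 11.3.
u_4 = α_4·X − ½·(x_4)² = 3.1·11.3 − ½·3.1² = 30.225.

30.225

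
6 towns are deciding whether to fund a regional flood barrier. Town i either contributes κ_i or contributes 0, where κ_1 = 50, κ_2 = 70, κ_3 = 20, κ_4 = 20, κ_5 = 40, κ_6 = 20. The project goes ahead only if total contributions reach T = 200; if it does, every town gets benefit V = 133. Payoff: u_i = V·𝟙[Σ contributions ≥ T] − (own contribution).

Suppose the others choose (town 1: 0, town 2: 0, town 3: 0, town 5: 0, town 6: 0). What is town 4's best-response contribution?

Others' total = 0. Even contributing 20 gives 20 < 200: no benefit either way.
Best response: 0.

0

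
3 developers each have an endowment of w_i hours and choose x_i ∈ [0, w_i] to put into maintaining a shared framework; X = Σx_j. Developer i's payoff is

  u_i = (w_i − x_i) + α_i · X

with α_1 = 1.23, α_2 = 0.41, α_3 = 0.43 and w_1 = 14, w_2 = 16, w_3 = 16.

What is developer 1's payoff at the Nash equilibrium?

∂u_i/∂x_i = α_i − 1, so developer i contributes w_i if α_i > 1, else 0.
α_i > 1 for i ∈ {1}; NE contributions (14, 0, 0), X = 14.
u_1 = (14 − 14) + 1.23·14 = 17.22.

17.22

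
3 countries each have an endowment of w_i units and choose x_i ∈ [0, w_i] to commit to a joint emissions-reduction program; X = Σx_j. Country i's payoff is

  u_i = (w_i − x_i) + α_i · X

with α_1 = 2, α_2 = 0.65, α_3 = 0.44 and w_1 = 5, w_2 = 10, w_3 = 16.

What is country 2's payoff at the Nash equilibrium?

13.25

∂u_i/∂x_i = α_i − 1, so country i contributes w_i if α_i > 1, else 0.
α_i > 1 for i ∈ {1}; NE contributions (5, 0, 0), X = 5.
u_2 = (10 − 0) + 0.65·5 = 13.25.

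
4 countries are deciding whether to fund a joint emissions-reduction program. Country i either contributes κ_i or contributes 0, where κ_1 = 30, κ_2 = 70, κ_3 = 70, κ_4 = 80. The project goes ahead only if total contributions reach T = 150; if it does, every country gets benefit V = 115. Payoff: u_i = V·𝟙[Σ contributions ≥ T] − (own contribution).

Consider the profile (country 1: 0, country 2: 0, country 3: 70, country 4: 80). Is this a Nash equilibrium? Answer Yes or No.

Total = 150 ≥ 150: provided.
Country 1 (pledges 0, payoff 115): pledging 30 → total 180, payoff 85. No gain.
Country 2 (pledges 0, payoff 115): pledging 70 → total 220, payoff 45. No gain.
Country 3 (pledges 70, payoff 45): dropping to 0 → total 80, payoff 0. No gain.
Country 4 (pledges 80, payoff 35): dropping to 0 → total 70, payoff 0. No gain.

Yes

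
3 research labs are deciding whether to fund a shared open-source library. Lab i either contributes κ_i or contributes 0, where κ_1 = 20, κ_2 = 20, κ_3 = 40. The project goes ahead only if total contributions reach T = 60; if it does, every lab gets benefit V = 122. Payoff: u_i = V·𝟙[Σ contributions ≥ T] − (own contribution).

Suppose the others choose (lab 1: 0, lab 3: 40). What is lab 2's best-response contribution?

20

Others' total = 40. Contributing 20 brings total to 60 ≥ 60: gain V − κ_2 = 102.
Best response: 20.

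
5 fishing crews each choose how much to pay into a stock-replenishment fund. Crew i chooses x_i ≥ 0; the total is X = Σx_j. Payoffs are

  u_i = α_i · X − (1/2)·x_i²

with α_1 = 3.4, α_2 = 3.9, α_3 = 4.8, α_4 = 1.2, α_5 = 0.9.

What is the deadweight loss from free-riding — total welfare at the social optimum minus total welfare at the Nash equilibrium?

Crew i's FOC: ∂u_i/∂x_i = α_i − x_i = 0, so x_i* = α_i.
NE contributions = (3.4, 3.9, 4.8, 1.2, 0.9); X = 14.2.
W^NE = (Σα)·X − ½Σα_i² = 14.2² − ½·52.06 = 175.61.
Planner sets x_i = Σα_j = 14.2 for every i, so X^SO = 5·14.2 = 71.
W^SO = (Σα)·X^SO − ½·5·(Σα)² = (5/2)·14.2² = 504.1.
Deadweight loss = W^SO − W^NE = 328.49.

328.49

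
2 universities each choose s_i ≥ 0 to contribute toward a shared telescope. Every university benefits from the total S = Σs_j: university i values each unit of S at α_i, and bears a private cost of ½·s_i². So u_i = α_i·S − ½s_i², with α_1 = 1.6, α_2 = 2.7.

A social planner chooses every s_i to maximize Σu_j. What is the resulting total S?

Planner FOC: ∂(Σu_j)/∂s_i = (Σα_j) − s_i = 0, so s_i^SO = Σα_j = 4.3 for every i; S^SO = 8.6.

8.6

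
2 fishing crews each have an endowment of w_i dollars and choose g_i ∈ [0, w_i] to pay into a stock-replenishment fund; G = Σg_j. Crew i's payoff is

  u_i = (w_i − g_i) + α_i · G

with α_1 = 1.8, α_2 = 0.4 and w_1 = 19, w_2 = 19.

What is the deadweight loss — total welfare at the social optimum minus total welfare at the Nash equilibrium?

∂u_i/∂g_i = α_i − 1, so crew i contributes w_i if α_i > 1, else 0.
α_i > 1 for i ∈ {1}; NE contributions (19, 0), G = 19.
W^NE = Σw_i − G^NE + (Σα_i)·G^NE = 38 + 1.2·19 = 60.8.
Planner: ∂(Σu_j)/∂g_i = Σα_j − 1 = 1.2 > 0, so everyone contributes w_i; G^SO = 38, W^SO = 38 + 1.2·38 = 83.6.
Deadweight loss = 22.8.

22.8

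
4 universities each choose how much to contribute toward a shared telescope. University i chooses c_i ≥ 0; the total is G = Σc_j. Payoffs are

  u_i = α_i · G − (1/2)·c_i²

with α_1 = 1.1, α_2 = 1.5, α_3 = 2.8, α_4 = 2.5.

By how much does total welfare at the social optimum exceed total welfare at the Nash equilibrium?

University i's FOC: ∂u_i/∂c_i = α_i − c_i = 0, so c_i* = α_i.
NE contributions = (1.1, 1.5, 2.8, 2.5); G = 7.9.
W^NE = (Σα)·G − ½Σα_i² = 7.9² − ½·17.55 = 53.635.
Planner sets c_i = Σα_j = 7.9 for every i, so G^SO = 4·7.9 = 31.6.
W^SO = (Σα)·G^SO − ½·4·(Σα)² = (4/2)·7.9² = 124.82.
Deadweight loss = W^SO − W^NE = 71.185.

71.185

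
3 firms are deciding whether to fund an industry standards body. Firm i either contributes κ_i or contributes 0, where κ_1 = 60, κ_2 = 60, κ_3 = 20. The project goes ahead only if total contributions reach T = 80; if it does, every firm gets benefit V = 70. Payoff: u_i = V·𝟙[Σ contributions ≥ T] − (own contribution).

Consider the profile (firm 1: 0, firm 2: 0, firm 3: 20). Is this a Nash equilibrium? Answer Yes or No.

Total = 20 < 80: not provided.
Firm 1 (pledges 0, payoff 0): pledging 60 → total 80, payoff 10. Profitable deviation.

No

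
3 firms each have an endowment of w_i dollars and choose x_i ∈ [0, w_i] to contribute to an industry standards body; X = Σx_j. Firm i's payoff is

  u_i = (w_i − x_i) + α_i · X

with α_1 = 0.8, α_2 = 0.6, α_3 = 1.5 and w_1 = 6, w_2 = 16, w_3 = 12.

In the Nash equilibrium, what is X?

∂u_i/∂x_i = α_i − 1, so firm i contributes w_i if α_i > 1, else 0.
α_i > 1 for i ∈ {3}; NE contributions (0, 0, 12), X = 12.

12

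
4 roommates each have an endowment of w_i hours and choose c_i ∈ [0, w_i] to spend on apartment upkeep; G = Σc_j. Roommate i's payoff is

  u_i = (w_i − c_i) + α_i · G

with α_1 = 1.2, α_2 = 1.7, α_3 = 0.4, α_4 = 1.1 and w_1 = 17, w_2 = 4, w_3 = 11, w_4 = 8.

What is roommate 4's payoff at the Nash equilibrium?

∂u_i/∂c_i = α_i − 1, so roommate i contributes w_i if α_i > 1, else 0.
α_i > 1 for i ∈ {1, 2, 4}; NE contributions (17, 4, 0, 8), G = 29.
u_4 = (8 − 8) + 1.1·29 = 31.9.

31.9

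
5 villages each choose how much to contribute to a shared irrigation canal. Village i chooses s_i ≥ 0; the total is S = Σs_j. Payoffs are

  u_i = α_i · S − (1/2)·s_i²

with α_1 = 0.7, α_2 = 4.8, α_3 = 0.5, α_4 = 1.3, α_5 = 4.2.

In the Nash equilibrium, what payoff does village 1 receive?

7.805

Village i's FOC: ∂u_i/∂s_i = α_i − s_i = 0, so s_i* = α_i.
NE contributions = (0.7, 4.8, 0.5, 1.3, 4.2); S = 11.5.
u_1 = α_1·S − ½·(s_1)² = 0.7·11.5 − ½·0.7² = 7.805.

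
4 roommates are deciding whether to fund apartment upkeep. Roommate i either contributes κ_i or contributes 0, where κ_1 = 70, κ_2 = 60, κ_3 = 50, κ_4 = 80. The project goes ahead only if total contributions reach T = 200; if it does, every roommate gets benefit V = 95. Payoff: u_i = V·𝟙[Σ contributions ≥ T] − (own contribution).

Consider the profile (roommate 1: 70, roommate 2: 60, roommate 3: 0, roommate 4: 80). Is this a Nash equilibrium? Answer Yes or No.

Yes

Total = 210 ≥ 200: provided.
Roommate 1 (pledges 70, payoff 25): dropping to 0 → total 140, payoff 0. No gain.
Roommate 2 (pledges 60, payoff 35): dropping to 0 → total 150, payoff 0. No gain.
Roommate 3 (pledges 0, payoff 95): pledging 50 → total 260, payoff 45. No gain.
Roommate 4 (pledges 80, payoff 15): dropping to 0 → total 130, payoff 0. No gain.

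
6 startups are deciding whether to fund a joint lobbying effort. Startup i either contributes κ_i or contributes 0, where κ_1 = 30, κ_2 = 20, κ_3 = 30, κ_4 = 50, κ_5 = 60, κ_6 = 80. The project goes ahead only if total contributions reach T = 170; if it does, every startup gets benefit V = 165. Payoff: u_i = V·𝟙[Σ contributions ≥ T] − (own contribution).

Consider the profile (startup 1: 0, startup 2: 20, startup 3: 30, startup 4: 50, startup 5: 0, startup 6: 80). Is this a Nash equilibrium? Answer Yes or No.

Yes

Total = 180 ≥ 170: provided.
Startup 1 (pledges 0, payoff 165): pledging 30 → total 210, payoff 135. No gain.
Startup 2 (pledges 20, payoff 145): dropping to 0 → total 160, payoff 0. No gain.
Startup 3 (pledges 30, payoff 135): dropping to 0 → total 150, payoff 0. No gain.
Startup 4 (pledges 50, payoff 115): dropping to 0 → total 130, payoff 0. No gain.
Startup 5 (pledges 0, payoff 165): pledging 60 → total 240, payoff 105. No gain.
Startup 6 (pledges 80, payoff 85): dropping to 0 → total 100, payoff 0. No gain.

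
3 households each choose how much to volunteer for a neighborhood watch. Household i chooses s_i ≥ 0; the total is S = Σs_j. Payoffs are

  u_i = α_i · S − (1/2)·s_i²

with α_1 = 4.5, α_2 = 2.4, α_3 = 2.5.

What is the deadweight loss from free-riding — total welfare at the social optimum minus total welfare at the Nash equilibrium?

Household i's FOC: ∂u_i/∂s_i = α_i − s_i = 0, so s_i* = α_i.
NE contributions = (4.5, 2.4, 2.5); S = 9.4.
W^NE = (Σα)·S − ½Σα_i² = 9.4² − ½·32.26 = 72.23.
Planner sets s_i = Σα_j = 9.4 for every i, so S^SO = 3·9.4 = 28.2.
W^SO = (Σα)·S^SO − ½·3·(Σα)² = (3/2)·9.4² = 132.54.
Deadweight loss = W^SO − W^NE = 60.31.

60.31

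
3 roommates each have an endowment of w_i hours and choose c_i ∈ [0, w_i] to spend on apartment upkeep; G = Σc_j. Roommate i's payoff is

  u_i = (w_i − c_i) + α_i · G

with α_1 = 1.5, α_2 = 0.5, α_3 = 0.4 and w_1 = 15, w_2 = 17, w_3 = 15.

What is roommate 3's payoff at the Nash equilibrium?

21

∂u_i/∂c_i = α_i − 1, so roommate i contributes w_i if α_i > 1, else 0.
α_i > 1 for i ∈ {1}; NE contributions (15, 0, 0), G = 15.
u_3 = (15 − 0) + 0.4·15 = 21.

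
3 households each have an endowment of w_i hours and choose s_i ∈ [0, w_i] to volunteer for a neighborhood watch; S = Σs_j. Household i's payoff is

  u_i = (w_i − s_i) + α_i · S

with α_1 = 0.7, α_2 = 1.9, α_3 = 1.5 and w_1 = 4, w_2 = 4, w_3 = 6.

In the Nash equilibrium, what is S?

∂u_i/∂s_i = α_i − 1, so household i contributes w_i if α_i > 1, else 0.
α_i > 1 for i ∈ {2, 3}; NE contributions (0, 4, 6), S = 10.

10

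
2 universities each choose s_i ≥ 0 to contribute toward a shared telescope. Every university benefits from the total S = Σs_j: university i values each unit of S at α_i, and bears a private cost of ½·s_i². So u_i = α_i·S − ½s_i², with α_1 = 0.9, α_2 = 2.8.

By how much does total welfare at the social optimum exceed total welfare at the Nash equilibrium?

University i's FOC: ∂u_i/∂s_i = α_i − s_i = 0, so s_i* = α_i.
NE contributions = (0.9, 2.8); S = 3.7.
W^NE = (Σα)·S − ½Σα_i² = 3.7² − ½·8.65 = 9.365.
Planner sets s_i = Σα_j = 3.7 for every i, so S^SO = 2·3.7 = 7.4.
W^SO = (Σα)·S^SO − ½·2·(Σα)² = (2/2)·3.7² = 13.69.
Deadweight loss = W^SO − W^NE = 4.325.

4.325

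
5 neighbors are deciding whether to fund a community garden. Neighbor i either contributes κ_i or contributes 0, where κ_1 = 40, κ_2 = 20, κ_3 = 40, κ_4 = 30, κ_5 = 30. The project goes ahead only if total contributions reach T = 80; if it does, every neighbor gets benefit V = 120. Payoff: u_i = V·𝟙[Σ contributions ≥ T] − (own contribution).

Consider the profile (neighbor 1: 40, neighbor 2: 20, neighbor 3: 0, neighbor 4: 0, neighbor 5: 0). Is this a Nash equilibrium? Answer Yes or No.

Total = 60 < 80: not provided.
Neighbor 1 (pledges 40, payoff -40): dropping to 0 → total 20, payoff 0. Profitable deviation.

No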